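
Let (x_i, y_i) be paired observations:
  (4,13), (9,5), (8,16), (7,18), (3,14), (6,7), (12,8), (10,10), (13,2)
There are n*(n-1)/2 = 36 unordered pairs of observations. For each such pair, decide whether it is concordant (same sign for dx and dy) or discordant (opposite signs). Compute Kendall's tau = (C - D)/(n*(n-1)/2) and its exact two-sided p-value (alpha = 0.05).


Step 1: Enumerate the 36 unordered pairs (i,j) with i<j and classify each by sign(x_j-x_i) * sign(y_j-y_i).
  (1,2):dx=+5,dy=-8->D; (1,3):dx=+4,dy=+3->C; (1,4):dx=+3,dy=+5->C; (1,5):dx=-1,dy=+1->D
  (1,6):dx=+2,dy=-6->D; (1,7):dx=+8,dy=-5->D; (1,8):dx=+6,dy=-3->D; (1,9):dx=+9,dy=-11->D
  (2,3):dx=-1,dy=+11->D; (2,4):dx=-2,dy=+13->D; (2,5):dx=-6,dy=+9->D; (2,6):dx=-3,dy=+2->D
  (2,7):dx=+3,dy=+3->C; (2,8):dx=+1,dy=+5->C; (2,9):dx=+4,dy=-3->D; (3,4):dx=-1,dy=+2->D
  (3,5):dx=-5,dy=-2->C; (3,6):dx=-2,dy=-9->C; (3,7):dx=+4,dy=-8->D; (3,8):dx=+2,dy=-6->D
  (3,9):dx=+5,dy=-14->D; (4,5):dx=-4,dy=-4->C; (4,6):dx=-1,dy=-11->C; (4,7):dx=+5,dy=-10->D
  (4,8):dx=+3,dy=-8->D; (4,9):dx=+6,dy=-16->D; (5,6):dx=+3,dy=-7->D; (5,7):dx=+9,dy=-6->D
  (5,8):dx=+7,dy=-4->D; (5,9):dx=+10,dy=-12->D; (6,7):dx=+6,dy=+1->C; (6,8):dx=+4,dy=+3->C
  (6,9):dx=+7,dy=-5->D; (7,8):dx=-2,dy=+2->D; (7,9):dx=+1,dy=-6->D; (8,9):dx=+3,dy=-8->D
Step 2: C = 10, D = 26, total pairs = 36.
Step 3: tau = (C - D)/(n(n-1)/2) = (10 - 26)/36 = -0.444444.
Step 4: Exact two-sided p-value (enumerate n! = 362880 permutations of y under H0): p = 0.119439.
Step 5: alpha = 0.05. fail to reject H0.

tau_b = -0.4444 (C=10, D=26), p = 0.119439, fail to reject H0.


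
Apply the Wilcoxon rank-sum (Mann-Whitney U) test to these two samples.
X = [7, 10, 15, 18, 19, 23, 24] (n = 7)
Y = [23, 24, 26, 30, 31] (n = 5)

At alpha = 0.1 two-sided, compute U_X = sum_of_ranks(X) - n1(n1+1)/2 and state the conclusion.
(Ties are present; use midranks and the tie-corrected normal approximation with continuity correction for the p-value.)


Step 1: Combine and sort all 12 observations; assign midranks.
sorted (value, group): (7,X), (10,X), (15,X), (18,X), (19,X), (23,X), (23,Y), (24,X), (24,Y), (26,Y), (30,Y), (31,Y)
ranks: 7->1, 10->2, 15->3, 18->4, 19->5, 23->6.5, 23->6.5, 24->8.5, 24->8.5, 26->10, 30->11, 31->12
Step 2: Rank sum for X: R1 = 1 + 2 + 3 + 4 + 5 + 6.5 + 8.5 = 30.
Step 3: U_X = R1 - n1(n1+1)/2 = 30 - 7*8/2 = 30 - 28 = 2.
       U_Y = n1*n2 - U_X = 35 - 2 = 33.
Step 4: Ties are present, so use the tie-corrected normal approximation (with continuity correction) for the p-value.
Step 5: p-value = 0.014503; compare to alpha = 0.1. reject H0.

U_X = 2, p = 0.014503, reject H0 at alpha = 0.1.


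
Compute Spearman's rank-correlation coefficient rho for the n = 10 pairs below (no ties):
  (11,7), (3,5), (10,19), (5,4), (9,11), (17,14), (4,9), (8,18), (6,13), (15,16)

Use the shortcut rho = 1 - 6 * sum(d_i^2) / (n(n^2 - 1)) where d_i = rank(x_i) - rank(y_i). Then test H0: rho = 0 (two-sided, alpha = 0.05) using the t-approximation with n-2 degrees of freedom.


Step 1: Rank x and y separately (midranks; no ties here).
rank(x): 11->8, 3->1, 10->7, 5->3, 9->6, 17->10, 4->2, 8->5, 6->4, 15->9
rank(y): 7->3, 5->2, 19->10, 4->1, 11->5, 14->7, 9->4, 18->9, 13->6, 16->8
Step 2: d_i = R_x(i) - R_y(i); compute d_i^2.
  (8-3)^2=25, (1-2)^2=1, (7-10)^2=9, (3-1)^2=4, (6-5)^2=1, (10-7)^2=9, (2-4)^2=4, (5-9)^2=16, (4-6)^2=4, (9-8)^2=1
sum(d^2) = 74.
Step 3: rho = 1 - 6*74 / (10*(10^2 - 1)) = 1 - 444/990 = 0.551515.
Step 4: Under H0, t = rho * sqrt((n-2)/(1-rho^2)) = 1.8700 ~ t(8).
Step 5: Two-sided p-value from the t-distribution with 8 df = 0.098401.
Step 6: alpha = 0.05. fail to reject H0.

rho = 0.5515, p = 0.098401, fail to reject H0 at alpha = 0.05.


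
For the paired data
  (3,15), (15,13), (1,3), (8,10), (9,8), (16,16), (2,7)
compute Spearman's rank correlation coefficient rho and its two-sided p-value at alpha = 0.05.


Step 1: Rank x and y separately (midranks; no ties here).
rank(x): 3->3, 15->6, 1->1, 8->4, 9->5, 16->7, 2->2
rank(y): 15->6, 13->5, 3->1, 10->4, 8->3, 16->7, 7->2
Step 2: d_i = R_x(i) - R_y(i); compute d_i^2.
  (3-6)^2=9, (6-5)^2=1, (1-1)^2=0, (4-4)^2=0, (5-3)^2=4, (7-7)^2=0, (2-2)^2=0
sum(d^2) = 14.
Step 3: rho = 1 - 6*14 / (7*(7^2 - 1)) = 1 - 84/336 = 0.750000.
Step 4: Under H0, t = rho * sqrt((n-2)/(1-rho^2)) = 2.5355 ~ t(5).
Step 5: Two-sided p-value from the t-distribution with 5 df = 0.052181.
Step 6: alpha = 0.05. fail to reject H0.

rho = 0.7500, p = 0.052181, fail to reject H0 at alpha = 0.05.


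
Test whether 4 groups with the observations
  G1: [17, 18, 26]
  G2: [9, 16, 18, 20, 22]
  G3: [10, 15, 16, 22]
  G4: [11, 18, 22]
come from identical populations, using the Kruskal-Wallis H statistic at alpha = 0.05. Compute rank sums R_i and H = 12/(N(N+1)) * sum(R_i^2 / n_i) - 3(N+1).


Step 1: Combine all N = 15 observations and assign midranks.
sorted (value, group, rank): (9,G2,1), (10,G3,2), (11,G4,3), (15,G3,4), (16,G2,5.5), (16,G3,5.5), (17,G1,7), (18,G1,9), (18,G2,9), (18,G4,9), (20,G2,11), (22,G2,13), (22,G3,13), (22,G4,13), (26,G1,15)
Step 2: Sum ranks within each group.
R_1 = 31 (n_1 = 3)
R_2 = 39.5 (n_2 = 5)
R_3 = 24.5 (n_3 = 4)
R_4 = 25 (n_4 = 3)
Step 3: H = 12/(N(N+1)) * sum(R_i^2/n_i) - 3(N+1)
     = 12/(15*16) * (31^2/3 + 39.5^2/5 + 24.5^2/4 + 25^2/3) - 3*16
     = 0.050000 * 990.779 - 48
     = 1.538958.
Step 4: Ties present; correction factor C = 1 - 54/(15^3 - 15) = 0.983929. Corrected H = 1.538958 / 0.983929 = 1.564096.
Step 5: Under H0, H ~ chi^2(3); p-value = 0.667558.
Step 6: alpha = 0.05. fail to reject H0.

H = 1.5641, df = 3, p = 0.667558, fail to reject H0.


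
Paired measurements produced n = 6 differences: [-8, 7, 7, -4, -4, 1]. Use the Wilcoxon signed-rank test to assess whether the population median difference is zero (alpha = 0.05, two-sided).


Step 1: Drop any zero differences (none here) and take |d_i|.
|d| = [8, 7, 7, 4, 4, 1]
Step 2: Midrank |d_i| (ties get averaged ranks).
ranks: |8|->6, |7|->4.5, |7|->4.5, |4|->2.5, |4|->2.5, |1|->1
Step 3: Attach original signs; sum ranks with positive sign and with negative sign.
W+ = 4.5 + 4.5 + 1 = 10
W- = 6 + 2.5 + 2.5 = 11
(Check: W+ + W- = 21 should equal n(n+1)/2 = 21.)
Step 4: Test statistic W = min(W+, W-) = 10.
Step 5: Ties in |d|, so use the tie-corrected normal approximation.
        E[W] = n(n+1)/4 = 6*7/4 = 10.5.
        Tie groups: |d|=4 (t=2), |d|=7 (t=2); sum(t^3 - t) = 12.
        Var[W] = n(n+1)(2n+1)/24 - sum(t^3-t)/48 = 546/24 - 12/48 = 22.5.
        z = (W - E[W]) / sqrt(Var[W]) = (10 - 10.5) / 4.7434 = -0.1054.
        Two-sided p = 2*Phi(z) = 0.916051.
Step 6: alpha = 0.05. fail to reject H0.

W+ = 10, W- = 11, W = min = 10, p = 0.916051, fail to reject H0.


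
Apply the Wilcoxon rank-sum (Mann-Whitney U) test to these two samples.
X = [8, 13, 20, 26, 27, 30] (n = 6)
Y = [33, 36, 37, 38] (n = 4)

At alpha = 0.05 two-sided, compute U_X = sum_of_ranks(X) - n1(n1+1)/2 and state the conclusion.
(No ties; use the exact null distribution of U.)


Step 1: Combine and sort all 10 observations; assign midranks.
sorted (value, group): (8,X), (13,X), (20,X), (26,X), (27,X), (30,X), (33,Y), (36,Y), (37,Y), (38,Y)
ranks: 8->1, 13->2, 20->3, 26->4, 27->5, 30->6, 33->7, 36->8, 37->9, 38->10
Step 2: Rank sum for X: R1 = 1 + 2 + 3 + 4 + 5 + 6 = 21.
Step 3: U_X = R1 - n1(n1+1)/2 = 21 - 6*7/2 = 21 - 21 = 0.
       U_Y = n1*n2 - U_X = 24 - 0 = 24.
Step 4: No ties, so the exact null distribution of U (based on enumerating the C(10,6) = 210 equally likely rank assignments) gives the two-sided p-value.
Step 5: p-value = 0.009524; compare to alpha = 0.05. reject H0.

U_X = 0, p = 0.009524, reject H0 at alpha = 0.05.


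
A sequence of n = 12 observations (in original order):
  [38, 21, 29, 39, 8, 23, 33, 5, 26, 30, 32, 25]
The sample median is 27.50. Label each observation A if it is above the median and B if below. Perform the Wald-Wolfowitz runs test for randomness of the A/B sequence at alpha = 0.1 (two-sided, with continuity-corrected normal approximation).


Step 1: Compute median = 27.50; label A = above, B = below.
Labels in order: ABAABBABBAAB  (n_A = 6, n_B = 6)
Step 2: Count runs R = 8.
Step 3: Under H0 (random ordering), E[R] = 2*n_A*n_B/(n_A+n_B) + 1 = 2*6*6/12 + 1 = 7.0000.
        Var[R] = 2*n_A*n_B*(2*n_A*n_B - n_A - n_B) / ((n_A+n_B)^2 * (n_A+n_B-1)) = 4320/1584 = 2.7273.
        SD[R] = 1.6514.
Step 4: Continuity-corrected z = (R - 0.5 - E[R]) / SD[R] = (8 - 0.5 - 7.0000) / 1.6514 = 0.3028.
Step 5: Two-sided p-value via normal approximation = 2*(1 - Phi(|z|)) = 0.762069.
Step 6: alpha = 0.1. fail to reject H0.

R = 8, z = 0.3028, p = 0.762069, fail to reject H0.


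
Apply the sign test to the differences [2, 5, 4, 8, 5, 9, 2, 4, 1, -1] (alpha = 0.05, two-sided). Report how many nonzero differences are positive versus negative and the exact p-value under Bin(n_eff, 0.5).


Step 1: Discard zero differences. Original n = 10; n_eff = number of nonzero differences = 10.
Nonzero differences (with sign): +2, +5, +4, +8, +5, +9, +2, +4, +1, -1
Step 2: Count signs: positive = 9, negative = 1.
Step 3: Under H0: P(positive) = 0.5, so the number of positives S ~ Bin(10, 0.5).
Step 4: Two-sided exact p-value = sum of Bin(10,0.5) probabilities at or below the observed probability = 0.021484.
Step 5: alpha = 0.05. reject H0.

n_eff = 10, pos = 9, neg = 1, p = 0.021484, reject H0.


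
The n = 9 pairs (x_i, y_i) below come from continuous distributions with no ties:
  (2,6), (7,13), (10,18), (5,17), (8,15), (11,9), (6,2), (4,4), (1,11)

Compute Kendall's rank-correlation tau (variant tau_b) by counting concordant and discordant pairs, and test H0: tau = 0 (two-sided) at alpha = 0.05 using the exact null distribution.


Step 1: Enumerate the 36 unordered pairs (i,j) with i<j and classify each by sign(x_j-x_i) * sign(y_j-y_i).
  (1,2):dx=+5,dy=+7->C; (1,3):dx=+8,dy=+12->C; (1,4):dx=+3,dy=+11->C; (1,5):dx=+6,dy=+9->C
  (1,6):dx=+9,dy=+3->C; (1,7):dx=+4,dy=-4->D; (1,8):dx=+2,dy=-2->D; (1,9):dx=-1,dy=+5->D
  (2,3):dx=+3,dy=+5->C; (2,4):dx=-2,dy=+4->D; (2,5):dx=+1,dy=+2->C; (2,6):dx=+4,dy=-4->D
  (2,7):dx=-1,dy=-11->C; (2,8):dx=-3,dy=-9->C; (2,9):dx=-6,dy=-2->C; (3,4):dx=-5,dy=-1->C
  (3,5):dx=-2,dy=-3->C; (3,6):dx=+1,dy=-9->D; (3,7):dx=-4,dy=-16->C; (3,8):dx=-6,dy=-14->C
  (3,9):dx=-9,dy=-7->C; (4,5):dx=+3,dy=-2->D; (4,6):dx=+6,dy=-8->D; (4,7):dx=+1,dy=-15->D
  (4,8):dx=-1,dy=-13->C; (4,9):dx=-4,dy=-6->C; (5,6):dx=+3,dy=-6->D; (5,7):dx=-2,dy=-13->C
  (5,8):dx=-4,dy=-11->C; (5,9):dx=-7,dy=-4->C; (6,7):dx=-5,dy=-7->C; (6,8):dx=-7,dy=-5->C
  (6,9):dx=-10,dy=+2->D; (7,8):dx=-2,dy=+2->D; (7,9):dx=-5,dy=+9->D; (8,9):dx=-3,dy=+7->D
Step 2: C = 22, D = 14, total pairs = 36.
Step 3: tau = (C - D)/(n(n-1)/2) = (22 - 14)/36 = 0.222222.
Step 4: Exact two-sided p-value (enumerate n! = 362880 permutations of y under H0): p = 0.476709.
Step 5: alpha = 0.05. fail to reject H0.

tau_b = 0.2222 (C=22, D=14), p = 0.476709, fail to reject H0.


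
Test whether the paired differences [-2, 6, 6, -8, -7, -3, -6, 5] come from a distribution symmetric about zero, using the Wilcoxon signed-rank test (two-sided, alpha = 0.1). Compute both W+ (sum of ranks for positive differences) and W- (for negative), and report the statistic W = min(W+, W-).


Step 1: Drop any zero differences (none here) and take |d_i|.
|d| = [2, 6, 6, 8, 7, 3, 6, 5]
Step 2: Midrank |d_i| (ties get averaged ranks).
ranks: |2|->1, |6|->5, |6|->5, |8|->8, |7|->7, |3|->2, |6|->5, |5|->3
Step 3: Attach original signs; sum ranks with positive sign and with negative sign.
W+ = 5 + 5 + 3 = 13
W- = 1 + 8 + 7 + 2 + 5 = 23
(Check: W+ + W- = 36 should equal n(n+1)/2 = 36.)
Step 4: Test statistic W = min(W+, W-) = 13.
Step 5: Ties in |d|, so use the tie-corrected normal approximation.
        E[W] = n(n+1)/4 = 8*9/4 = 18.
        Tie groups: |d|=6 (t=3); sum(t^3 - t) = 24.
        Var[W] = n(n+1)(2n+1)/24 - sum(t^3-t)/48 = 1224/24 - 24/48 = 50.5.
        z = (W - E[W]) / sqrt(Var[W]) = (13 - 18) / 7.1063 = -0.7036.
        Two-sided p = 2*Phi(z) = 0.481683.
Step 6: alpha = 0.1. fail to reject H0.

W+ = 13, W- = 23, W = min = 13, p = 0.481683, fail to reject H0.


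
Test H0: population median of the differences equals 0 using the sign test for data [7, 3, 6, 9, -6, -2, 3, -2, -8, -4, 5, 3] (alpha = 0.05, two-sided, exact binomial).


Step 1: Discard zero differences. Original n = 12; n_eff = number of nonzero differences = 12.
Nonzero differences (with sign): +7, +3, +6, +9, -6, -2, +3, -2, -8, -4, +5, +3
Step 2: Count signs: positive = 7, negative = 5.
Step 3: Under H0: P(positive) = 0.5, so the number of positives S ~ Bin(12, 0.5).
Step 4: Two-sided exact p-value = sum of Bin(12,0.5) probabilities at or below the observed probability = 0.774414.
Step 5: alpha = 0.05. fail to reject H0.

n_eff = 12, pos = 7, neg = 5, p = 0.774414, fail to reject H0.


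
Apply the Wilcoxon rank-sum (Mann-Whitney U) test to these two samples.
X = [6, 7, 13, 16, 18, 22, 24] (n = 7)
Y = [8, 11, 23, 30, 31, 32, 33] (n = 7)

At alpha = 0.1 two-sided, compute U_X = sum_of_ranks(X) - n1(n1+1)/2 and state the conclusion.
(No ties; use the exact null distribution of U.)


Step 1: Combine and sort all 14 observations; assign midranks.
sorted (value, group): (6,X), (7,X), (8,Y), (11,Y), (13,X), (16,X), (18,X), (22,X), (23,Y), (24,X), (30,Y), (31,Y), (32,Y), (33,Y)
ranks: 6->1, 7->2, 8->3, 11->4, 13->5, 16->6, 18->7, 22->8, 23->9, 24->10, 30->11, 31->12, 32->13, 33->14
Step 2: Rank sum for X: R1 = 1 + 2 + 5 + 6 + 7 + 8 + 10 = 39.
Step 3: U_X = R1 - n1(n1+1)/2 = 39 - 7*8/2 = 39 - 28 = 11.
       U_Y = n1*n2 - U_X = 49 - 11 = 38.
Step 4: No ties, so the exact null distribution of U (based on enumerating the C(14,7) = 3432 equally likely rank assignments) gives the two-sided p-value.
Step 5: p-value = 0.097319; compare to alpha = 0.1. reject H0.

U_X = 11, p = 0.097319, reject H0 at alpha = 0.1.


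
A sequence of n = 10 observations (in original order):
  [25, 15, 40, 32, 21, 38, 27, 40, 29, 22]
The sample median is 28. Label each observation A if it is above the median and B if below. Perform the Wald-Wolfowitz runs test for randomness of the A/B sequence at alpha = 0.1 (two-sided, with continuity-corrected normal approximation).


Step 1: Compute median = 28; label A = above, B = below.
Labels in order: BBAABABAAB  (n_A = 5, n_B = 5)
Step 2: Count runs R = 7.
Step 3: Under H0 (random ordering), E[R] = 2*n_A*n_B/(n_A+n_B) + 1 = 2*5*5/10 + 1 = 6.0000.
        Var[R] = 2*n_A*n_B*(2*n_A*n_B - n_A - n_B) / ((n_A+n_B)^2 * (n_A+n_B-1)) = 2000/900 = 2.2222.
        SD[R] = 1.4907.
Step 4: Continuity-corrected z = (R - 0.5 - E[R]) / SD[R] = (7 - 0.5 - 6.0000) / 1.4907 = 0.3354.
Step 5: Two-sided p-value via normal approximation = 2*(1 - Phi(|z|)) = 0.737316.
Step 6: alpha = 0.1. fail to reject H0.

R = 7, z = 0.3354, p = 0.737316, fail to reject H0.


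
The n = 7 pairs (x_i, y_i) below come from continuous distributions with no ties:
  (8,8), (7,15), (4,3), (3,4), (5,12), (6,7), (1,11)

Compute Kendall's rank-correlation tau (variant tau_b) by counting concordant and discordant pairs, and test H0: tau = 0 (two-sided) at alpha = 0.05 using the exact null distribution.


Step 1: Enumerate the 21 unordered pairs (i,j) with i<j and classify each by sign(x_j-x_i) * sign(y_j-y_i).
  (1,2):dx=-1,dy=+7->D; (1,3):dx=-4,dy=-5->C; (1,4):dx=-5,dy=-4->C; (1,5):dx=-3,dy=+4->D
  (1,6):dx=-2,dy=-1->C; (1,7):dx=-7,dy=+3->D; (2,3):dx=-3,dy=-12->C; (2,4):dx=-4,dy=-11->C
  (2,5):dx=-2,dy=-3->C; (2,6):dx=-1,dy=-8->C; (2,7):dx=-6,dy=-4->C; (3,4):dx=-1,dy=+1->D
  (3,5):dx=+1,dy=+9->C; (3,6):dx=+2,dy=+4->C; (3,7):dx=-3,dy=+8->D; (4,5):dx=+2,dy=+8->C
  (4,6):dx=+3,dy=+3->C; (4,7):dx=-2,dy=+7->D; (5,6):dx=+1,dy=-5->D; (5,7):dx=-4,dy=-1->C
  (6,7):dx=-5,dy=+4->D
Step 2: C = 13, D = 8, total pairs = 21.
Step 3: tau = (C - D)/(n(n-1)/2) = (13 - 8)/21 = 0.238095.
Step 4: Exact two-sided p-value (enumerate n! = 5040 permutations of y under H0): p = 0.561905.
Step 5: alpha = 0.05. fail to reject H0.

tau_b = 0.2381 (C=13, D=8), p = 0.561905, fail to reject H0.


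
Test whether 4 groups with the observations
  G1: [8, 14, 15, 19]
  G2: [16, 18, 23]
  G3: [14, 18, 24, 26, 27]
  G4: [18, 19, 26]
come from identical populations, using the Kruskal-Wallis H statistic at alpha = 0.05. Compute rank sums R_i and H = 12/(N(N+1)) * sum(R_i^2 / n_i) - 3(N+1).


Step 1: Combine all N = 15 observations and assign midranks.
sorted (value, group, rank): (8,G1,1), (14,G1,2.5), (14,G3,2.5), (15,G1,4), (16,G2,5), (18,G2,7), (18,G3,7), (18,G4,7), (19,G1,9.5), (19,G4,9.5), (23,G2,11), (24,G3,12), (26,G3,13.5), (26,G4,13.5), (27,G3,15)
Step 2: Sum ranks within each group.
R_1 = 17 (n_1 = 4)
R_2 = 23 (n_2 = 3)
R_3 = 50 (n_3 = 5)
R_4 = 30 (n_4 = 3)
Step 3: H = 12/(N(N+1)) * sum(R_i^2/n_i) - 3(N+1)
     = 12/(15*16) * (17^2/4 + 23^2/3 + 50^2/5 + 30^2/3) - 3*16
     = 0.050000 * 1048.58 - 48
     = 4.429167.
Step 4: Ties present; correction factor C = 1 - 42/(15^3 - 15) = 0.987500. Corrected H = 4.429167 / 0.987500 = 4.485232.
Step 5: Under H0, H ~ chi^2(3); p-value = 0.213611.
Step 6: alpha = 0.05. fail to reject H0.

H = 4.4852, df = 3, p = 0.213611, fail to reject H0.


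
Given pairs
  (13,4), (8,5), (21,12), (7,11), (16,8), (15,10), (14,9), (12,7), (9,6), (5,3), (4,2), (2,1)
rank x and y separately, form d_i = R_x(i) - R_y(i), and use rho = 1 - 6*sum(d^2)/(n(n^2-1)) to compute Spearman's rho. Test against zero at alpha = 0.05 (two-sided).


Step 1: Rank x and y separately (midranks; no ties here).
rank(x): 13->8, 8->5, 21->12, 7->4, 16->11, 15->10, 14->9, 12->7, 9->6, 5->3, 4->2, 2->1
rank(y): 4->4, 5->5, 12->12, 11->11, 8->8, 10->10, 9->9, 7->7, 6->6, 3->3, 2->2, 1->1
Step 2: d_i = R_x(i) - R_y(i); compute d_i^2.
  (8-4)^2=16, (5-5)^2=0, (12-12)^2=0, (4-11)^2=49, (11-8)^2=9, (10-10)^2=0, (9-9)^2=0, (7-7)^2=0, (6-6)^2=0, (3-3)^2=0, (2-2)^2=0, (1-1)^2=0
sum(d^2) = 74.
Step 3: rho = 1 - 6*74 / (12*(12^2 - 1)) = 1 - 444/1716 = 0.741259.
Step 4: Under H0, t = rho * sqrt((n-2)/(1-rho^2)) = 3.4923 ~ t(10).
Step 5: Two-sided p-value from the t-distribution with 10 df = 0.005801.
Step 6: alpha = 0.05. reject H0.

rho = 0.7413, p = 0.005801, reject H0 at alpha = 0.05.


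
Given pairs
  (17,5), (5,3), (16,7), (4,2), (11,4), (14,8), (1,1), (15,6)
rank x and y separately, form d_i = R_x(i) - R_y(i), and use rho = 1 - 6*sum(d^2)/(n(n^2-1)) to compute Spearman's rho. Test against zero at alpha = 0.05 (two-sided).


Step 1: Rank x and y separately (midranks; no ties here).
rank(x): 17->8, 5->3, 16->7, 4->2, 11->4, 14->5, 1->1, 15->6
rank(y): 5->5, 3->3, 7->7, 2->2, 4->4, 8->8, 1->1, 6->6
Step 2: d_i = R_x(i) - R_y(i); compute d_i^2.
  (8-5)^2=9, (3-3)^2=0, (7-7)^2=0, (2-2)^2=0, (4-4)^2=0, (5-8)^2=9, (1-1)^2=0, (6-6)^2=0
sum(d^2) = 18.
Step 3: rho = 1 - 6*18 / (8*(8^2 - 1)) = 1 - 108/504 = 0.785714.
Step 4: Under H0, t = rho * sqrt((n-2)/(1-rho^2)) = 3.1113 ~ t(6).
Step 5: Two-sided p-value from the t-distribution with 6 df = 0.020815.
Step 6: alpha = 0.05. reject H0.

rho = 0.7857, p = 0.020815, reject H0 at alpha = 0.05.


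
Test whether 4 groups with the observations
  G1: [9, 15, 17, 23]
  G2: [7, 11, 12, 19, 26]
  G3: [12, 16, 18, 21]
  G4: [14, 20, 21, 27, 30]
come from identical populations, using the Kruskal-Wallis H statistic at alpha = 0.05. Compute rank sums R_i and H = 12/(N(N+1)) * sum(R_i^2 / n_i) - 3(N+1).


Step 1: Combine all N = 18 observations and assign midranks.
sorted (value, group, rank): (7,G2,1), (9,G1,2), (11,G2,3), (12,G2,4.5), (12,G3,4.5), (14,G4,6), (15,G1,7), (16,G3,8), (17,G1,9), (18,G3,10), (19,G2,11), (20,G4,12), (21,G3,13.5), (21,G4,13.5), (23,G1,15), (26,G2,16), (27,G4,17), (30,G4,18)
Step 2: Sum ranks within each group.
R_1 = 33 (n_1 = 4)
R_2 = 35.5 (n_2 = 5)
R_3 = 36 (n_3 = 4)
R_4 = 66.5 (n_4 = 5)
Step 3: H = 12/(N(N+1)) * sum(R_i^2/n_i) - 3(N+1)
     = 12/(18*19) * (33^2/4 + 35.5^2/5 + 36^2/4 + 66.5^2/5) - 3*19
     = 0.035088 * 1732.75 - 57
     = 3.798246.
Step 4: Ties present; correction factor C = 1 - 12/(18^3 - 18) = 0.997936. Corrected H = 3.798246 / 0.997936 = 3.806101.
Step 5: Under H0, H ~ chi^2(3); p-value = 0.283177.
Step 6: alpha = 0.05. fail to reject H0.

H = 3.8061, df = 3, p = 0.283177, fail to reject H0.


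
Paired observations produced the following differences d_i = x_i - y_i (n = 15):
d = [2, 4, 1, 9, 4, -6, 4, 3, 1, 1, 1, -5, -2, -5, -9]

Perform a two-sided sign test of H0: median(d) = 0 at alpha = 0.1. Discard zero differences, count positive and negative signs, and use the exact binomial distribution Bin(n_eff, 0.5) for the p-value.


Step 1: Discard zero differences. Original n = 15; n_eff = number of nonzero differences = 15.
Nonzero differences (with sign): +2, +4, +1, +9, +4, -6, +4, +3, +1, +1, +1, -5, -2, -5, -9
Step 2: Count signs: positive = 10, negative = 5.
Step 3: Under H0: P(positive) = 0.5, so the number of positives S ~ Bin(15, 0.5).
Step 4: Two-sided exact p-value = sum of Bin(15,0.5) probabilities at or below the observed probability = 0.301758.
Step 5: alpha = 0.1. fail to reject H0.

n_eff = 15, pos = 10, neg = 5, p = 0.301758, fail to reject H0.


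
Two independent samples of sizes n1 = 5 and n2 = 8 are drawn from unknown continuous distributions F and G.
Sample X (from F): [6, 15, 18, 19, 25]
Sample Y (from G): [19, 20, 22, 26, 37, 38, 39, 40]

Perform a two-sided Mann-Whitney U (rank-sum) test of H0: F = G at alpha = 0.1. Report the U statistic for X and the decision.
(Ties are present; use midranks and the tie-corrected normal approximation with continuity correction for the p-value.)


Step 1: Combine and sort all 13 observations; assign midranks.
sorted (value, group): (6,X), (15,X), (18,X), (19,X), (19,Y), (20,Y), (22,Y), (25,X), (26,Y), (37,Y), (38,Y), (39,Y), (40,Y)
ranks: 6->1, 15->2, 18->3, 19->4.5, 19->4.5, 20->6, 22->7, 25->8, 26->9, 37->10, 38->11, 39->12, 40->13
Step 2: Rank sum for X: R1 = 1 + 2 + 3 + 4.5 + 8 = 18.5.
Step 3: U_X = R1 - n1(n1+1)/2 = 18.5 - 5*6/2 = 18.5 - 15 = 3.5.
       U_Y = n1*n2 - U_X = 40 - 3.5 = 36.5.
Step 4: Ties are present, so use the tie-corrected normal approximation (with continuity correction) for the p-value.
Step 5: p-value = 0.019007; compare to alpha = 0.1. reject H0.

U_X = 3.5, p = 0.019007, reject H0 at alpha = 0.1.


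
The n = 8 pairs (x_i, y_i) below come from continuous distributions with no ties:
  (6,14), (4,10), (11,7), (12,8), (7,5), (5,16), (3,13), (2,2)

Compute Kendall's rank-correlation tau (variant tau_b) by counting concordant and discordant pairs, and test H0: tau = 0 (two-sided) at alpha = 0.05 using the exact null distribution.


Step 1: Enumerate the 28 unordered pairs (i,j) with i<j and classify each by sign(x_j-x_i) * sign(y_j-y_i).
  (1,2):dx=-2,dy=-4->C; (1,3):dx=+5,dy=-7->D; (1,4):dx=+6,dy=-6->D; (1,5):dx=+1,dy=-9->D
  (1,6):dx=-1,dy=+2->D; (1,7):dx=-3,dy=-1->C; (1,8):dx=-4,dy=-12->C; (2,3):dx=+7,dy=-3->D
  (2,4):dx=+8,dy=-2->D; (2,5):dx=+3,dy=-5->D; (2,6):dx=+1,dy=+6->C; (2,7):dx=-1,dy=+3->D
  (2,8):dx=-2,dy=-8->C; (3,4):dx=+1,dy=+1->C; (3,5):dx=-4,dy=-2->C; (3,6):dx=-6,dy=+9->D
  (3,7):dx=-8,dy=+6->D; (3,8):dx=-9,dy=-5->C; (4,5):dx=-5,dy=-3->C; (4,6):dx=-7,dy=+8->D
  (4,7):dx=-9,dy=+5->D; (4,8):dx=-10,dy=-6->C; (5,6):dx=-2,dy=+11->D; (5,7):dx=-4,dy=+8->D
  (5,8):dx=-5,dy=-3->C; (6,7):dx=-2,dy=-3->C; (6,8):dx=-3,dy=-14->C; (7,8):dx=-1,dy=-11->C
Step 2: C = 14, D = 14, total pairs = 28.
Step 3: tau = (C - D)/(n(n-1)/2) = (14 - 14)/28 = 0.000000.
Step 4: Exact two-sided p-value (enumerate n! = 40320 permutations of y under H0): p = 1.000000.
Step 5: alpha = 0.05. fail to reject H0.

tau_b = 0.0000 (C=14, D=14), p = 1.000000, fail to reject H0.


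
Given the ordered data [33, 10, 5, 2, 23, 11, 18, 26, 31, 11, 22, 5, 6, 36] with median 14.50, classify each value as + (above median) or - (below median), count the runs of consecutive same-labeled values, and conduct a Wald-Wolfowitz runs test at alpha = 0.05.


Step 1: Compute median = 14.50; label A = above, B = below.
Labels in order: ABBBABAAABABBA  (n_A = 7, n_B = 7)
Step 2: Count runs R = 9.
Step 3: Under H0 (random ordering), E[R] = 2*n_A*n_B/(n_A+n_B) + 1 = 2*7*7/14 + 1 = 8.0000.
        Var[R] = 2*n_A*n_B*(2*n_A*n_B - n_A - n_B) / ((n_A+n_B)^2 * (n_A+n_B-1)) = 8232/2548 = 3.2308.
        SD[R] = 1.7974.
Step 4: Continuity-corrected z = (R - 0.5 - E[R]) / SD[R] = (9 - 0.5 - 8.0000) / 1.7974 = 0.2782.
Step 5: Two-sided p-value via normal approximation = 2*(1 - Phi(|z|)) = 0.780879.
Step 6: alpha = 0.05. fail to reject H0.

R = 9, z = 0.2782, p = 0.780879, fail to reject H0.


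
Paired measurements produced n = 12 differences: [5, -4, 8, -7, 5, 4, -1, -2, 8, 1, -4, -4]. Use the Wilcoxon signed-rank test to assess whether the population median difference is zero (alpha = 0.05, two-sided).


Step 1: Drop any zero differences (none here) and take |d_i|.
|d| = [5, 4, 8, 7, 5, 4, 1, 2, 8, 1, 4, 4]
Step 2: Midrank |d_i| (ties get averaged ranks).
ranks: |5|->8.5, |4|->5.5, |8|->11.5, |7|->10, |5|->8.5, |4|->5.5, |1|->1.5, |2|->3, |8|->11.5, |1|->1.5, |4|->5.5, |4|->5.5
Step 3: Attach original signs; sum ranks with positive sign and with negative sign.
W+ = 8.5 + 11.5 + 8.5 + 5.5 + 11.5 + 1.5 = 47
W- = 5.5 + 10 + 1.5 + 3 + 5.5 + 5.5 = 31
(Check: W+ + W- = 78 should equal n(n+1)/2 = 78.)
Step 4: Test statistic W = min(W+, W-) = 31.
Step 5: Ties in |d|, so use the tie-corrected normal approximation.
        E[W] = n(n+1)/4 = 12*13/4 = 39.
        Tie groups: |d|=1 (t=2), |d|=4 (t=4), |d|=5 (t=2), |d|=8 (t=2); sum(t^3 - t) = 78.
        Var[W] = n(n+1)(2n+1)/24 - sum(t^3-t)/48 = 3900/24 - 78/48 = 160.875.
        z = (W - E[W]) / sqrt(Var[W]) = (31 - 39) / 12.6837 = -0.6307.
        Two-sided p = 2*Phi(z) = 0.528215.
Step 6: alpha = 0.05. fail to reject H0.

W+ = 47, W- = 31, W = min = 31, p = 0.528215, fail to reject H0.


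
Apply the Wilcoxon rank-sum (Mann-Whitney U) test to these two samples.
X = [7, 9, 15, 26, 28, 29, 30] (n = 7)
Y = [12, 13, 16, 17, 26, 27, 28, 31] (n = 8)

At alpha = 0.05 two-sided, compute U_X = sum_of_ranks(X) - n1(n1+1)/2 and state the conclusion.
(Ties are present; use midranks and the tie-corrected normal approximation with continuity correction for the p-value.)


Step 1: Combine and sort all 15 observations; assign midranks.
sorted (value, group): (7,X), (9,X), (12,Y), (13,Y), (15,X), (16,Y), (17,Y), (26,X), (26,Y), (27,Y), (28,X), (28,Y), (29,X), (30,X), (31,Y)
ranks: 7->1, 9->2, 12->3, 13->4, 15->5, 16->6, 17->7, 26->8.5, 26->8.5, 27->10, 28->11.5, 28->11.5, 29->13, 30->14, 31->15
Step 2: Rank sum for X: R1 = 1 + 2 + 5 + 8.5 + 11.5 + 13 + 14 = 55.
Step 3: U_X = R1 - n1(n1+1)/2 = 55 - 7*8/2 = 55 - 28 = 27.
       U_Y = n1*n2 - U_X = 56 - 27 = 29.
Step 4: Ties are present, so use the tie-corrected normal approximation (with continuity correction) for the p-value.
Step 5: p-value = 0.953775; compare to alpha = 0.05. fail to reject H0.

U_X = 27, p = 0.953775, fail to reject H0 at alpha = 0.05.


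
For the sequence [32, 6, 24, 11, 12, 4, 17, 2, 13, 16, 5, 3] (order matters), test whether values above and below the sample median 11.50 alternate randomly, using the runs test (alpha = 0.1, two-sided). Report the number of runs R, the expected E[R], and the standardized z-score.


Step 1: Compute median = 11.50; label A = above, B = below.
Labels in order: ABABABABAABB  (n_A = 6, n_B = 6)
Step 2: Count runs R = 10.
Step 3: Under H0 (random ordering), E[R] = 2*n_A*n_B/(n_A+n_B) + 1 = 2*6*6/12 + 1 = 7.0000.
        Var[R] = 2*n_A*n_B*(2*n_A*n_B - n_A - n_B) / ((n_A+n_B)^2 * (n_A+n_B-1)) = 4320/1584 = 2.7273.
        SD[R] = 1.6514.
Step 4: Continuity-corrected z = (R - 0.5 - E[R]) / SD[R] = (10 - 0.5 - 7.0000) / 1.6514 = 1.5138.
Step 5: Two-sided p-value via normal approximation = 2*(1 - Phi(|z|)) = 0.130070.
Step 6: alpha = 0.1. fail to reject H0.

R = 10, z = 1.5138, p = 0.130070, fail to reject H0.


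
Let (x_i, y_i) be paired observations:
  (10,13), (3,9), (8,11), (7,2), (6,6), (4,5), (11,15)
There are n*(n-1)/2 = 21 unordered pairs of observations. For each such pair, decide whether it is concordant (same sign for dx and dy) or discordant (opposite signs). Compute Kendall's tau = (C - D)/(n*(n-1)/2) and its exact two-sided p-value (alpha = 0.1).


Step 1: Enumerate the 21 unordered pairs (i,j) with i<j and classify each by sign(x_j-x_i) * sign(y_j-y_i).
  (1,2):dx=-7,dy=-4->C; (1,3):dx=-2,dy=-2->C; (1,4):dx=-3,dy=-11->C; (1,5):dx=-4,dy=-7->C
  (1,6):dx=-6,dy=-8->C; (1,7):dx=+1,dy=+2->C; (2,3):dx=+5,dy=+2->C; (2,4):dx=+4,dy=-7->D
  (2,5):dx=+3,dy=-3->D; (2,6):dx=+1,dy=-4->D; (2,7):dx=+8,dy=+6->C; (3,4):dx=-1,dy=-9->C
  (3,5):dx=-2,dy=-5->C; (3,6):dx=-4,dy=-6->C; (3,7):dx=+3,dy=+4->C; (4,5):dx=-1,dy=+4->D
  (4,6):dx=-3,dy=+3->D; (4,7):dx=+4,dy=+13->C; (5,6):dx=-2,dy=-1->C; (5,7):dx=+5,dy=+9->C
  (6,7):dx=+7,dy=+10->C
Step 2: C = 16, D = 5, total pairs = 21.
Step 3: tau = (C - D)/(n(n-1)/2) = (16 - 5)/21 = 0.523810.
Step 4: Exact two-sided p-value (enumerate n! = 5040 permutations of y under H0): p = 0.136111.
Step 5: alpha = 0.1. fail to reject H0.

tau_b = 0.5238 (C=16, D=5), p = 0.136111, fail to reject H0.


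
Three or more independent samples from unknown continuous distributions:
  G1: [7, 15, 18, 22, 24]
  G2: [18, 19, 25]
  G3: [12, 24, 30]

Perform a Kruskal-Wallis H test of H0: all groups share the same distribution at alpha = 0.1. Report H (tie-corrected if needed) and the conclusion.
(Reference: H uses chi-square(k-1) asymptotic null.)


Step 1: Combine all N = 11 observations and assign midranks.
sorted (value, group, rank): (7,G1,1), (12,G3,2), (15,G1,3), (18,G1,4.5), (18,G2,4.5), (19,G2,6), (22,G1,7), (24,G1,8.5), (24,G3,8.5), (25,G2,10), (30,G3,11)
Step 2: Sum ranks within each group.
R_1 = 24 (n_1 = 5)
R_2 = 20.5 (n_2 = 3)
R_3 = 21.5 (n_3 = 3)
Step 3: H = 12/(N(N+1)) * sum(R_i^2/n_i) - 3(N+1)
     = 12/(11*12) * (24^2/5 + 20.5^2/3 + 21.5^2/3) - 3*12
     = 0.090909 * 409.367 - 36
     = 1.215152.
Step 4: Ties present; correction factor C = 1 - 12/(11^3 - 11) = 0.990909. Corrected H = 1.215152 / 0.990909 = 1.226300.
Step 5: Under H0, H ~ chi^2(2); p-value = 0.541642.
Step 6: alpha = 0.1. fail to reject H0.

H = 1.2263, df = 2, p = 0.541642, fail to reject H0.


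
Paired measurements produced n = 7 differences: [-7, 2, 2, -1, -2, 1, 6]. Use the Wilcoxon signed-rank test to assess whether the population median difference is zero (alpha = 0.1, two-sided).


Step 1: Drop any zero differences (none here) and take |d_i|.
|d| = [7, 2, 2, 1, 2, 1, 6]
Step 2: Midrank |d_i| (ties get averaged ranks).
ranks: |7|->7, |2|->4, |2|->4, |1|->1.5, |2|->4, |1|->1.5, |6|->6
Step 3: Attach original signs; sum ranks with positive sign and with negative sign.
W+ = 4 + 4 + 1.5 + 6 = 15.5
W- = 7 + 1.5 + 4 = 12.5
(Check: W+ + W- = 28 should equal n(n+1)/2 = 28.)
Step 4: Test statistic W = min(W+, W-) = 12.5.
Step 5: Ties in |d|, so use the tie-corrected normal approximation.
        E[W] = n(n+1)/4 = 7*8/4 = 14.
        Tie groups: |d|=1 (t=2), |d|=2 (t=3); sum(t^3 - t) = 30.
        Var[W] = n(n+1)(2n+1)/24 - sum(t^3-t)/48 = 840/24 - 30/48 = 34.375.
        z = (W - E[W]) / sqrt(Var[W]) = (12.5 - 14) / 5.8630 = -0.2558.
        Two-sided p = 2*Phi(z) = 0.798074.
Step 6: alpha = 0.1. fail to reject H0.

W+ = 15.5, W- = 12.5, W = min = 12.5, p = 0.798074, fail to reject H0.


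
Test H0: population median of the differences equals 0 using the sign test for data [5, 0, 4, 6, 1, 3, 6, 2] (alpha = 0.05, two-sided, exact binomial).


Step 1: Discard zero differences. Original n = 8; n_eff = number of nonzero differences = 7.
Nonzero differences (with sign): +5, +4, +6, +1, +3, +6, +2
Step 2: Count signs: positive = 7, negative = 0.
Step 3: Under H0: P(positive) = 0.5, so the number of positives S ~ Bin(7, 0.5).
Step 4: Two-sided exact p-value = sum of Bin(7,0.5) probabilities at or below the observed probability = 0.015625.
Step 5: alpha = 0.05. reject H0.

n_eff = 7, pos = 7, neg = 0, p = 0.015625, reject H0.


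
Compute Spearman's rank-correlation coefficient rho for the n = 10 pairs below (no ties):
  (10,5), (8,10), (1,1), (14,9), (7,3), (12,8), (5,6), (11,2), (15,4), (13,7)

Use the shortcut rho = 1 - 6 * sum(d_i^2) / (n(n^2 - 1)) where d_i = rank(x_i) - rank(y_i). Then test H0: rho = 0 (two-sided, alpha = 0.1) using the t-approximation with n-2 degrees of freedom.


Step 1: Rank x and y separately (midranks; no ties here).
rank(x): 10->5, 8->4, 1->1, 14->9, 7->3, 12->7, 5->2, 11->6, 15->10, 13->8
rank(y): 5->5, 10->10, 1->1, 9->9, 3->3, 8->8, 6->6, 2->2, 4->4, 7->7
Step 2: d_i = R_x(i) - R_y(i); compute d_i^2.
  (5-5)^2=0, (4-10)^2=36, (1-1)^2=0, (9-9)^2=0, (3-3)^2=0, (7-8)^2=1, (2-6)^2=16, (6-2)^2=16, (10-4)^2=36, (8-7)^2=1
sum(d^2) = 106.
Step 3: rho = 1 - 6*106 / (10*(10^2 - 1)) = 1 - 636/990 = 0.357576.
Step 4: Under H0, t = rho * sqrt((n-2)/(1-rho^2)) = 1.0830 ~ t(8).
Step 5: Two-sided p-value from the t-distribution with 8 df = 0.310376.
Step 6: alpha = 0.1. fail to reject H0.

rho = 0.3576, p = 0.310376, fail to reject H0 at alpha = 0.1.


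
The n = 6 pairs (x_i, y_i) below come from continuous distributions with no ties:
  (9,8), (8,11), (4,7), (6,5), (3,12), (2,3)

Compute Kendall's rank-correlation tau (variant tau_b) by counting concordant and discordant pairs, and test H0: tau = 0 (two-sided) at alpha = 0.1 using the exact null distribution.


Step 1: Enumerate the 15 unordered pairs (i,j) with i<j and classify each by sign(x_j-x_i) * sign(y_j-y_i).
  (1,2):dx=-1,dy=+3->D; (1,3):dx=-5,dy=-1->C; (1,4):dx=-3,dy=-3->C; (1,5):dx=-6,dy=+4->D
  (1,6):dx=-7,dy=-5->C; (2,3):dx=-4,dy=-4->C; (2,4):dx=-2,dy=-6->C; (2,5):dx=-5,dy=+1->D
  (2,6):dx=-6,dy=-8->C; (3,4):dx=+2,dy=-2->D; (3,5):dx=-1,dy=+5->D; (3,6):dx=-2,dy=-4->C
  (4,5):dx=-3,dy=+7->D; (4,6):dx=-4,dy=-2->C; (5,6):dx=-1,dy=-9->C
Step 2: C = 9, D = 6, total pairs = 15.
Step 3: tau = (C - D)/(n(n-1)/2) = (9 - 6)/15 = 0.200000.
Step 4: Exact two-sided p-value (enumerate n! = 720 permutations of y under H0): p = 0.719444.
Step 5: alpha = 0.1. fail to reject H0.

tau_b = 0.2000 (C=9, D=6), p = 0.719444, fail to reject H0.


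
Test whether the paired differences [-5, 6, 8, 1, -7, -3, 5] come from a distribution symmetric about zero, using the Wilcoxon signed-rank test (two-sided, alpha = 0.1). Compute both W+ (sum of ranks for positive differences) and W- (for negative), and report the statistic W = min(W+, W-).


Step 1: Drop any zero differences (none here) and take |d_i|.
|d| = [5, 6, 8, 1, 7, 3, 5]
Step 2: Midrank |d_i| (ties get averaged ranks).
ranks: |5|->3.5, |6|->5, |8|->7, |1|->1, |7|->6, |3|->2, |5|->3.5
Step 3: Attach original signs; sum ranks with positive sign and with negative sign.
W+ = 5 + 7 + 1 + 3.5 = 16.5
W- = 3.5 + 6 + 2 = 11.5
(Check: W+ + W- = 28 should equal n(n+1)/2 = 28.)
Step 4: Test statistic W = min(W+, W-) = 11.5.
Step 5: Ties in |d|, so use the tie-corrected normal approximation.
        E[W] = n(n+1)/4 = 7*8/4 = 14.
        Tie groups: |d|=5 (t=2); sum(t^3 - t) = 6.
        Var[W] = n(n+1)(2n+1)/24 - sum(t^3-t)/48 = 840/24 - 6/48 = 34.875.
        z = (W - E[W]) / sqrt(Var[W]) = (11.5 - 14) / 5.9055 = -0.4233.
        Two-sided p = 2*Phi(z) = 0.672052.
Step 6: alpha = 0.1. fail to reject H0.

W+ = 16.5, W- = 11.5, W = min = 11.5, p = 0.672052, fail to reject H0.


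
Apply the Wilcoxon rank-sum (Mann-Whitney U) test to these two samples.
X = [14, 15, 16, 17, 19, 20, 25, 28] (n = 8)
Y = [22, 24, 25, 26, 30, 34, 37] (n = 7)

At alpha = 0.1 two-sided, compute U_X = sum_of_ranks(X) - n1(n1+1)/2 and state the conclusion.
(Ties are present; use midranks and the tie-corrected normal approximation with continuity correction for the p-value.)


Step 1: Combine and sort all 15 observations; assign midranks.
sorted (value, group): (14,X), (15,X), (16,X), (17,X), (19,X), (20,X), (22,Y), (24,Y), (25,X), (25,Y), (26,Y), (28,X), (30,Y), (34,Y), (37,Y)
ranks: 14->1, 15->2, 16->3, 17->4, 19->5, 20->6, 22->7, 24->8, 25->9.5, 25->9.5, 26->11, 28->12, 30->13, 34->14, 37->15
Step 2: Rank sum for X: R1 = 1 + 2 + 3 + 4 + 5 + 6 + 9.5 + 12 = 42.5.
Step 3: U_X = R1 - n1(n1+1)/2 = 42.5 - 8*9/2 = 42.5 - 36 = 6.5.
       U_Y = n1*n2 - U_X = 56 - 6.5 = 49.5.
Step 4: Ties are present, so use the tie-corrected normal approximation (with continuity correction) for the p-value.
Step 5: p-value = 0.014997; compare to alpha = 0.1. reject H0.

U_X = 6.5, p = 0.014997, reject H0 at alpha = 0.1.


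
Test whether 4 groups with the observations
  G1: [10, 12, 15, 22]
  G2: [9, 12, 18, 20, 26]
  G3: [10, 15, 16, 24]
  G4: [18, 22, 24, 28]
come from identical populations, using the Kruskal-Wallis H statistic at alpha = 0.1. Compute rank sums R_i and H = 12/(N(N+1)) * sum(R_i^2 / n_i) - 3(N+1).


Step 1: Combine all N = 17 observations and assign midranks.
sorted (value, group, rank): (9,G2,1), (10,G1,2.5), (10,G3,2.5), (12,G1,4.5), (12,G2,4.5), (15,G1,6.5), (15,G3,6.5), (16,G3,8), (18,G2,9.5), (18,G4,9.5), (20,G2,11), (22,G1,12.5), (22,G4,12.5), (24,G3,14.5), (24,G4,14.5), (26,G2,16), (28,G4,17)
Step 2: Sum ranks within each group.
R_1 = 26 (n_1 = 4)
R_2 = 42 (n_2 = 5)
R_3 = 31.5 (n_3 = 4)
R_4 = 53.5 (n_4 = 4)
Step 3: H = 12/(N(N+1)) * sum(R_i^2/n_i) - 3(N+1)
     = 12/(17*18) * (26^2/4 + 42^2/5 + 31.5^2/4 + 53.5^2/4) - 3*18
     = 0.039216 * 1485.42 - 54
     = 4.251961.
Step 4: Ties present; correction factor C = 1 - 36/(17^3 - 17) = 0.992647. Corrected H = 4.251961 / 0.992647 = 4.283457.
Step 5: Under H0, H ~ chi^2(3); p-value = 0.232438.
Step 6: alpha = 0.1. fail to reject H0.

H = 4.2835, df = 3, p = 0.232438, fail to reject H0.


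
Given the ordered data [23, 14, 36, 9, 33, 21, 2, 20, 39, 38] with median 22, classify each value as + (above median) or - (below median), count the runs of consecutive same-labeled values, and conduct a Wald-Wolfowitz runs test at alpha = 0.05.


Step 1: Compute median = 22; label A = above, B = below.
Labels in order: ABABABBBAA  (n_A = 5, n_B = 5)
Step 2: Count runs R = 7.
Step 3: Under H0 (random ordering), E[R] = 2*n_A*n_B/(n_A+n_B) + 1 = 2*5*5/10 + 1 = 6.0000.
        Var[R] = 2*n_A*n_B*(2*n_A*n_B - n_A - n_B) / ((n_A+n_B)^2 * (n_A+n_B-1)) = 2000/900 = 2.2222.
        SD[R] = 1.4907.
Step 4: Continuity-corrected z = (R - 0.5 - E[R]) / SD[R] = (7 - 0.5 - 6.0000) / 1.4907 = 0.3354.
Step 5: Two-sided p-value via normal approximation = 2*(1 - Phi(|z|)) = 0.737316.
Step 6: alpha = 0.05. fail to reject H0.

R = 7, z = 0.3354, p = 0.737316, fail to reject H0.


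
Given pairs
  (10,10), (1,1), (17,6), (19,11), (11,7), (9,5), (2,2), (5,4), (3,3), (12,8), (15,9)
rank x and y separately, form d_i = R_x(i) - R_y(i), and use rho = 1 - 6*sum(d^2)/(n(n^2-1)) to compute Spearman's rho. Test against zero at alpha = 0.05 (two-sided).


Step 1: Rank x and y separately (midranks; no ties here).
rank(x): 10->6, 1->1, 17->10, 19->11, 11->7, 9->5, 2->2, 5->4, 3->3, 12->8, 15->9
rank(y): 10->10, 1->1, 6->6, 11->11, 7->7, 5->5, 2->2, 4->4, 3->3, 8->8, 9->9
Step 2: d_i = R_x(i) - R_y(i); compute d_i^2.
  (6-10)^2=16, (1-1)^2=0, (10-6)^2=16, (11-11)^2=0, (7-7)^2=0, (5-5)^2=0, (2-2)^2=0, (4-4)^2=0, (3-3)^2=0, (8-8)^2=0, (9-9)^2=0
sum(d^2) = 32.
Step 3: rho = 1 - 6*32 / (11*(11^2 - 1)) = 1 - 192/1320 = 0.854545.
Step 4: Under H0, t = rho * sqrt((n-2)/(1-rho^2)) = 4.9360 ~ t(9).
Step 5: Two-sided p-value from the t-distribution with 9 df = 0.000807.
Step 6: alpha = 0.05. reject H0.

rho = 0.8545, p = 0.000807, reject H0 at alpha = 0.05.


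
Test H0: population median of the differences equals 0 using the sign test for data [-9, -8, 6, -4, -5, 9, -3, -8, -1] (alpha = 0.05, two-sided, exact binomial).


Step 1: Discard zero differences. Original n = 9; n_eff = number of nonzero differences = 9.
Nonzero differences (with sign): -9, -8, +6, -4, -5, +9, -3, -8, -1
Step 2: Count signs: positive = 2, negative = 7.
Step 3: Under H0: P(positive) = 0.5, so the number of positives S ~ Bin(9, 0.5).
Step 4: Two-sided exact p-value = sum of Bin(9,0.5) probabilities at or below the observed probability = 0.179688.
Step 5: alpha = 0.05. fail to reject H0.

n_eff = 9, pos = 2, neg = 7, p = 0.179688, fail to reject H0.


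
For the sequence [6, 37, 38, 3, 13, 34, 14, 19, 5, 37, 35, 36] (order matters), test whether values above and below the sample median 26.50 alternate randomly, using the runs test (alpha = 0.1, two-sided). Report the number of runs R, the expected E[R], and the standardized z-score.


Step 1: Compute median = 26.50; label A = above, B = below.
Labels in order: BAABBABBBAAA  (n_A = 6, n_B = 6)
Step 2: Count runs R = 6.
Step 3: Under H0 (random ordering), E[R] = 2*n_A*n_B/(n_A+n_B) + 1 = 2*6*6/12 + 1 = 7.0000.
        Var[R] = 2*n_A*n_B*(2*n_A*n_B - n_A - n_B) / ((n_A+n_B)^2 * (n_A+n_B-1)) = 4320/1584 = 2.7273.
        SD[R] = 1.6514.
Step 4: Continuity-corrected z = (R + 0.5 - E[R]) / SD[R] = (6 + 0.5 - 7.0000) / 1.6514 = -0.3028.
Step 5: Two-sided p-value via normal approximation = 2*(1 - Phi(|z|)) = 0.762069.
Step 6: alpha = 0.1. fail to reject H0.

R = 6, z = -0.3028, p = 0.762069, fail to reject H0.
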